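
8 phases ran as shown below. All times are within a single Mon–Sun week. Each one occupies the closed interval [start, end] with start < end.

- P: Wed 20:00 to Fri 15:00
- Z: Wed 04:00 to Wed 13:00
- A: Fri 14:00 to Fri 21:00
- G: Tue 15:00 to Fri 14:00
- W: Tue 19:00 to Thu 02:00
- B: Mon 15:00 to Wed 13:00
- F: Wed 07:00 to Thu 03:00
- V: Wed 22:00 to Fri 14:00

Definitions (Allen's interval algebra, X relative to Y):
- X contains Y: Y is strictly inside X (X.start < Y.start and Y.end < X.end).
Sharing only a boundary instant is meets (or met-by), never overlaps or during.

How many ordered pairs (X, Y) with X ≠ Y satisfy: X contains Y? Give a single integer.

5

Checking all 56 ordered pairs for relation 'contains'; matching pairs in alphabetical order:
(G, F): G contains F ✓
(G, W): G contains W ✓
(G, Z): G contains Z ✓
(P, V): P contains V ✓
(W, Z): W contains Z ✓
Count: 5.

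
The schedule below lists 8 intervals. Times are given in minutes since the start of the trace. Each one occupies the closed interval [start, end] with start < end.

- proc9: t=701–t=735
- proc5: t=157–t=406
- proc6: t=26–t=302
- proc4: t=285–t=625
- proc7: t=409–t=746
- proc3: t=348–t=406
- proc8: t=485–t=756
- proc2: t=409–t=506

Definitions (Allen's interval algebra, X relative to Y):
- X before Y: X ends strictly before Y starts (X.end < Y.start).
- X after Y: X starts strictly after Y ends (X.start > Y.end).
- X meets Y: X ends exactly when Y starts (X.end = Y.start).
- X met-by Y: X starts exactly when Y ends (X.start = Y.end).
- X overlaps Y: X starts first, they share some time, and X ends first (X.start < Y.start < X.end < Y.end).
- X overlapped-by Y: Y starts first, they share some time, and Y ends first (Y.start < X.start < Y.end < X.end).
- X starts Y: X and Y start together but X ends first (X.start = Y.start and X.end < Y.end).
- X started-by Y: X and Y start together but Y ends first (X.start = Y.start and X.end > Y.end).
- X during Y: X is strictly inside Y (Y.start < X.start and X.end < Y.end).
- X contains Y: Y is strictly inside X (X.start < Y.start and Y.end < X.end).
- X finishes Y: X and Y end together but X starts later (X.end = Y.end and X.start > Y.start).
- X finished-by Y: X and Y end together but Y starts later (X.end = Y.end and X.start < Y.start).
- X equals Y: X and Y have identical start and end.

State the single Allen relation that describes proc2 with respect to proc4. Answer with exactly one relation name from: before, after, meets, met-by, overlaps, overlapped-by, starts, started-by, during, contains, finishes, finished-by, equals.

during

proc2 = [t=409, t=506]; proc4 = [t=285, t=625].
Compare endpoints: proc2.start > proc4.start, proc2.start < proc4.end, proc2.end > proc4.start, proc2.end < proc4.end.
That pattern is 'during'.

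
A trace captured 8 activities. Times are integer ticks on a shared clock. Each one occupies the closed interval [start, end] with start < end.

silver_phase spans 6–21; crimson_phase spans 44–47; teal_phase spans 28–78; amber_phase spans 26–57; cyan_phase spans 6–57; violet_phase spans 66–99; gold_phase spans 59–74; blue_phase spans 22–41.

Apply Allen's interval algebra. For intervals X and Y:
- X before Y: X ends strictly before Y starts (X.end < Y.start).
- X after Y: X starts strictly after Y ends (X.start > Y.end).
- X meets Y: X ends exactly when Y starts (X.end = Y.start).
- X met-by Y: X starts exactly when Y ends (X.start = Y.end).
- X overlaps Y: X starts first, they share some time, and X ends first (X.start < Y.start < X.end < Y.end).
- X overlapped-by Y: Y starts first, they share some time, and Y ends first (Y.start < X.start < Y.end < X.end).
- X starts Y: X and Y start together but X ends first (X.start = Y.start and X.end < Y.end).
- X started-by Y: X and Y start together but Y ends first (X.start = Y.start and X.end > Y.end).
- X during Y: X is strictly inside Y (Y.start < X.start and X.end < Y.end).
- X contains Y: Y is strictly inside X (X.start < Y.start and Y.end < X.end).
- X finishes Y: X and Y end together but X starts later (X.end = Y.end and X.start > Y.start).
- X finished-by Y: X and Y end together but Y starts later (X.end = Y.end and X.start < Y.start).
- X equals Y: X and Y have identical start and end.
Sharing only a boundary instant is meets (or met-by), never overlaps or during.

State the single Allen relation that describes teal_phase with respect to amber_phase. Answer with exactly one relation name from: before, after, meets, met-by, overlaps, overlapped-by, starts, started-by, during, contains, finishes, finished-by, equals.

overlapped-by

teal_phase = [28, 78]; amber_phase = [26, 57].
Compare endpoints: teal_phase.start > amber_phase.start, teal_phase.start < amber_phase.end, teal_phase.end > amber_phase.start, teal_phase.end > amber_phase.end.
That pattern is 'overlapped-by'.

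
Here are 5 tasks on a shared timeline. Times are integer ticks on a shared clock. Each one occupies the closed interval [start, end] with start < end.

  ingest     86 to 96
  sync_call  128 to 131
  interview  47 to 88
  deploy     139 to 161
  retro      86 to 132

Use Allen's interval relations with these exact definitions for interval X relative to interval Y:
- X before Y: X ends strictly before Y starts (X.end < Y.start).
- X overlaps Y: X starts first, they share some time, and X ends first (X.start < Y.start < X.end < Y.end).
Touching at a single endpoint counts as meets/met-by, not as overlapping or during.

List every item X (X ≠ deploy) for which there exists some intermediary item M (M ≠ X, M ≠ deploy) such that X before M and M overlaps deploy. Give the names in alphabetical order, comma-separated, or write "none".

Target deploy = [139, 161].
Intermediaries M with M overlaps deploy: none.
Union: none.

none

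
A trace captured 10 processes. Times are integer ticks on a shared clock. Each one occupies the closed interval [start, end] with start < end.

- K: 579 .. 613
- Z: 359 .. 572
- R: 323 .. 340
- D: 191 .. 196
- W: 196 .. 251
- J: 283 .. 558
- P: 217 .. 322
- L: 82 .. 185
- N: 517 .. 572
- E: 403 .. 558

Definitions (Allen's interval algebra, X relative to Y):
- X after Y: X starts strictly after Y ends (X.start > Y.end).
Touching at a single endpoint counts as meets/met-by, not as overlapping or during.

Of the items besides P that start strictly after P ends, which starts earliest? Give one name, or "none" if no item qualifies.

R

Target P = [217, 322].
D [191, 196] → before → excluded.
E [403, 558] → after → candidate.
J [283, 558] → overlapped-by → excluded.
K [579, 613] → after → candidate.
L [82, 185] → before → excluded.
N [517, 572] → after → candidate.
R [323, 340] → after → candidate.
W [196, 251] → overlaps → excluded.
Z [359, 572] → after → candidate.
Among candidates, earliest start is 323 → R.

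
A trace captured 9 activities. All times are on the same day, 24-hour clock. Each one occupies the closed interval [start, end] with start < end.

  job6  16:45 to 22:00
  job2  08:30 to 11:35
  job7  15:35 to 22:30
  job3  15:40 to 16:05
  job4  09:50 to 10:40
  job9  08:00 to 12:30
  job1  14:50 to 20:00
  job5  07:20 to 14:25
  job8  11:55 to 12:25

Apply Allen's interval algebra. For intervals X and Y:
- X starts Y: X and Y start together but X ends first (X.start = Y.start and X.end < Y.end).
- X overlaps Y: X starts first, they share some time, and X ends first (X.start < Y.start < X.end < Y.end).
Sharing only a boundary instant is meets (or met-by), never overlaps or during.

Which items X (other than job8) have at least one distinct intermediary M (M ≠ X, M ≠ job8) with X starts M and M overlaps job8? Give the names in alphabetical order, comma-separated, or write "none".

Target job8 = [11:55, 12:25].
Intermediaries M with M overlaps job8: none.
Union: none.

none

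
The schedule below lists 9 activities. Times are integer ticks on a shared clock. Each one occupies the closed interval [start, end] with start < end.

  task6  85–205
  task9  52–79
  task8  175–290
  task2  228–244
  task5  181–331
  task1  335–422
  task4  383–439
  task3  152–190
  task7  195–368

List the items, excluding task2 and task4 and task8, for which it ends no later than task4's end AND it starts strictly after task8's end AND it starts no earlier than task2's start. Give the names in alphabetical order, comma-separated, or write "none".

task1

Conditions: its end is no later than task4's end (X.end <= 439) AND its start is strictly after task8's end (X.start > 290) AND its start is no earlier than task2's start (X.start >= 228).
task1: end 422 <= 439? ✓; start 335 > 290? ✓; start 335 >= 228? ✓ → yes.
task3: end 190 <= 439? ✓; start 152 > 290? ✗; start 152 >= 228? ✗ → no.
task5: end 331 <= 439? ✓; start 181 > 290? ✗; start 181 >= 228? ✗ → no.
task6: end 205 <= 439? ✓; start 85 > 290? ✗; start 85 >= 228? ✗ → no.
task7: end 368 <= 439? ✓; start 195 > 290? ✗; start 195 >= 228? ✗ → no.
task9: end 79 <= 439? ✓; start 52 > 290? ✗; start 52 >= 228? ✗ → no.
Result: task1.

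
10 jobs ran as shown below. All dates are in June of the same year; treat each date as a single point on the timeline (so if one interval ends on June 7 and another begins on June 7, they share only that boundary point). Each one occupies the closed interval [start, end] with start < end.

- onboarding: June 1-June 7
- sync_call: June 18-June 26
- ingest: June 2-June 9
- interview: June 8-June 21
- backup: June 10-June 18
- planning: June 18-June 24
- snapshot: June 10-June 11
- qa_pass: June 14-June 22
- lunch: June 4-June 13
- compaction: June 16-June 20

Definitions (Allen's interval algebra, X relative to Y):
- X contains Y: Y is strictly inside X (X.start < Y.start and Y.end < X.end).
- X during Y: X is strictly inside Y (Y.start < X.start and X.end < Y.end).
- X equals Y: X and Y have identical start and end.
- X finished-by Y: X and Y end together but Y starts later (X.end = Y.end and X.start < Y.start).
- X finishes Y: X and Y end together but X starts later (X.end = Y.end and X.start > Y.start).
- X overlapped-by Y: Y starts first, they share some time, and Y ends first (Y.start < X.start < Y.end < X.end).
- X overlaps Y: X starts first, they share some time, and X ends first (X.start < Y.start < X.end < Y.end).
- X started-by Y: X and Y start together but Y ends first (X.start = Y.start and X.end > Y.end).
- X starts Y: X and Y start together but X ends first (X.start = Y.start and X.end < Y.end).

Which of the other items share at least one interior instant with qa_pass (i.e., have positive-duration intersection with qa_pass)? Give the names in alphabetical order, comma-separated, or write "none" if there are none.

backup, compaction, interview, planning, sync_call

Target qa_pass = [June 14, June 22].
backup [June 10, June 18] → overlaps → yes.
compaction [June 16, June 20] → during → yes.
ingest [June 2, June 9] → before → no.
interview [June 8, June 21] → overlaps → yes.
lunch [June 4, June 13] → before → no.
onboarding [June 1, June 7] → before → no.
planning [June 18, June 24] → overlapped-by → yes.
snapshot [June 10, June 11] → before → no.
sync_call [June 18, June 26] → overlapped-by → yes.
Result: backup, compaction, interview, planning, sync_call.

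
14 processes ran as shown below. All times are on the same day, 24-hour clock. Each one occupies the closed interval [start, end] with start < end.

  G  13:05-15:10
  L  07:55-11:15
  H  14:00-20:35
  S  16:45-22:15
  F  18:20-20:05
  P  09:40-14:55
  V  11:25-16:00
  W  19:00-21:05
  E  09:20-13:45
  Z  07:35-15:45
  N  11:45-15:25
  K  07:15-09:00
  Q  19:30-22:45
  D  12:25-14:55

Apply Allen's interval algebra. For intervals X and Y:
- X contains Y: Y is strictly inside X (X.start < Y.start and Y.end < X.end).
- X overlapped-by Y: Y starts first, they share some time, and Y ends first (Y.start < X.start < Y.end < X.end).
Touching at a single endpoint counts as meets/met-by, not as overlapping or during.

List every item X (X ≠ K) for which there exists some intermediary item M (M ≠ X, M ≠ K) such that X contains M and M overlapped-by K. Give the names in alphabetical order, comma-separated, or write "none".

Target K = [07:15, 09:00].
Intermediaries M with M overlapped-by K: L, Z.
Via L — items with X contains L: Z.
Via Z — items with X contains Z: none.
Union: Z.

Z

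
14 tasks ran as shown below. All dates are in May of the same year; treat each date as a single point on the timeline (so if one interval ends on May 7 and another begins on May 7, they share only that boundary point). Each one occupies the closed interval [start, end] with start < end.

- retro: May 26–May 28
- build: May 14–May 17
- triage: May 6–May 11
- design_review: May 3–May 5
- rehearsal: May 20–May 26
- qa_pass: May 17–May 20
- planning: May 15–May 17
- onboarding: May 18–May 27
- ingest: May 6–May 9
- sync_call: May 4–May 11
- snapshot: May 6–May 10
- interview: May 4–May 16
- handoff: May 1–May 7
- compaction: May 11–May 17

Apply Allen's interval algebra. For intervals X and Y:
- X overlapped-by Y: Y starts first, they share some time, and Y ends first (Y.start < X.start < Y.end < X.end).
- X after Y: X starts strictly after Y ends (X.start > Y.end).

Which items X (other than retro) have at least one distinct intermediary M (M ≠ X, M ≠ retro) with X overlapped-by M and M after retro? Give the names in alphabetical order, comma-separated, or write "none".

none

Target retro = [May 26, May 28].
Intermediaries M with M after retro: none.
Union: none.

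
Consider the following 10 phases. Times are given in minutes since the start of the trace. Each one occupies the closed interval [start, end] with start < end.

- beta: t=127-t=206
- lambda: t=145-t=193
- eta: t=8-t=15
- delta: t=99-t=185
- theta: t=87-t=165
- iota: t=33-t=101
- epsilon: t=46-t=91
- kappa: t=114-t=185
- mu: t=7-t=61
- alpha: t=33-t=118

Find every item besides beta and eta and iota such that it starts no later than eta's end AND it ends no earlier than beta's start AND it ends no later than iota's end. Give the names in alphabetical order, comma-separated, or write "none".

Conditions: its start is no later than eta's end (X.start <= t=15) AND its end is no earlier than beta's start (X.end >= t=127) AND its end is no later than iota's end (X.end <= t=101).
alpha: start t=33 <= t=15? ✗; end t=118 >= t=127? ✗; end t=118 <= t=101? ✗ → no.
delta: start t=99 <= t=15? ✗; end t=185 >= t=127? ✓; end t=185 <= t=101? ✗ → no.
epsilon: start t=46 <= t=15? ✗; end t=91 >= t=127? ✗; end t=91 <= t=101? ✓ → no.
kappa: start t=114 <= t=15? ✗; end t=185 >= t=127? ✓; end t=185 <= t=101? ✗ → no.
lambda: start t=145 <= t=15? ✗; end t=193 >= t=127? ✓; end t=193 <= t=101? ✗ → no.
mu: start t=7 <= t=15? ✓; end t=61 >= t=127? ✗; end t=61 <= t=101? ✓ → no.
theta: start t=87 <= t=15? ✗; end t=165 >= t=127? ✓; end t=165 <= t=101? ✗ → no.
Result: none.

none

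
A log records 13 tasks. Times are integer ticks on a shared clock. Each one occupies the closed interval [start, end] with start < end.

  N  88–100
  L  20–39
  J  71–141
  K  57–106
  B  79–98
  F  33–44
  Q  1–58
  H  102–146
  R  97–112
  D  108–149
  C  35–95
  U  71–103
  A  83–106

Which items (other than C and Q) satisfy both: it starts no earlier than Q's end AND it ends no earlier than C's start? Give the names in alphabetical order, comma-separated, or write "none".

A, B, D, H, J, N, R, U

Conditions: its start is no earlier than Q's end (X.start >= 58) AND its end is no earlier than C's start (X.end >= 35).
A: start 83 >= 58? ✓; end 106 >= 35? ✓ → yes.
B: start 79 >= 58? ✓; end 98 >= 35? ✓ → yes.
D: start 108 >= 58? ✓; end 149 >= 35? ✓ → yes.
F: start 33 >= 58? ✗; end 44 >= 35? ✓ → no.
H: start 102 >= 58? ✓; end 146 >= 35? ✓ → yes.
J: start 71 >= 58? ✓; end 141 >= 35? ✓ → yes.
K: start 57 >= 58? ✗; end 106 >= 35? ✓ → no.
L: start 20 >= 58? ✗; end 39 >= 35? ✓ → no.
N: start 88 >= 58? ✓; end 100 >= 35? ✓ → yes.
R: start 97 >= 58? ✓; end 112 >= 35? ✓ → yes.
U: start 71 >= 58? ✓; end 103 >= 35? ✓ → yes.
Result: A, B, D, H, J, N, R, U.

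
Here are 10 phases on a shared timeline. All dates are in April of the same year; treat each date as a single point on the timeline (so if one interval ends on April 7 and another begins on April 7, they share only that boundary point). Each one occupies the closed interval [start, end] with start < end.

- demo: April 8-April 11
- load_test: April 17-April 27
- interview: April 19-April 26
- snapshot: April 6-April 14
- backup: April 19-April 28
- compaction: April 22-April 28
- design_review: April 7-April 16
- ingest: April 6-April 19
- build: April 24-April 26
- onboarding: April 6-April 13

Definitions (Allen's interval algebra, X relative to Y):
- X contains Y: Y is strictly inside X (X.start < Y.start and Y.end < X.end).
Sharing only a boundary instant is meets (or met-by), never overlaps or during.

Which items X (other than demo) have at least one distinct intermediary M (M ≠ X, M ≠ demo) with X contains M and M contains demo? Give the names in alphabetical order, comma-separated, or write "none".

ingest

Target demo = [April 8, April 11].
Intermediaries M with M contains demo: design_review, ingest, onboarding, snapshot.
Via design_review — items with X contains design_review: ingest.
Via ingest — items with X contains ingest: none.
Via onboarding — items with X contains onboarding: none.
Via snapshot — items with X contains snapshot: none.
Union: ingest.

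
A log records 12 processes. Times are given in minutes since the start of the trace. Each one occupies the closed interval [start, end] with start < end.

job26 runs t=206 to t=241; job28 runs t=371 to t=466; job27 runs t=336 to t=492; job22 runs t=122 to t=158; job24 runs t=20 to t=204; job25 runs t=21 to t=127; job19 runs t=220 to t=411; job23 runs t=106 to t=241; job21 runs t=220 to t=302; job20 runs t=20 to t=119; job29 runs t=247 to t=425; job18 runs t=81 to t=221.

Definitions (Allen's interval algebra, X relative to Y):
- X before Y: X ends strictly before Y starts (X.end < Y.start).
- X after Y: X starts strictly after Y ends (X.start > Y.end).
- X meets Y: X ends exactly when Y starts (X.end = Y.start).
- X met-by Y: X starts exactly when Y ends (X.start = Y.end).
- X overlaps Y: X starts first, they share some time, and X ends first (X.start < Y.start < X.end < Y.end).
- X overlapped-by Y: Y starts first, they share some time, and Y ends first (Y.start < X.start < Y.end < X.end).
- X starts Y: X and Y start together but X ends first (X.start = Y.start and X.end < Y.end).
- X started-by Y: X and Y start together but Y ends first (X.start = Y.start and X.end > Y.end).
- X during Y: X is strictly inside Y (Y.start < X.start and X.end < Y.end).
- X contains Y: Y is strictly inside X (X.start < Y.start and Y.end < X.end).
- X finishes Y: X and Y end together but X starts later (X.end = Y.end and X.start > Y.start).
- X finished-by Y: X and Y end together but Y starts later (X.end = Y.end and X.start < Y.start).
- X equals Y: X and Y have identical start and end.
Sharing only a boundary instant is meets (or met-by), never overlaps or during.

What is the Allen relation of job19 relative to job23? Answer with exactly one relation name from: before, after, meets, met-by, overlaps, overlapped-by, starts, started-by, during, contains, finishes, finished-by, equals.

overlapped-by

job19 = [t=220, t=411]; job23 = [t=106, t=241].
Compare endpoints: job19.start > job23.start, job19.start < job23.end, job19.end > job23.start, job19.end > job23.end.
That pattern is 'overlapped-by'.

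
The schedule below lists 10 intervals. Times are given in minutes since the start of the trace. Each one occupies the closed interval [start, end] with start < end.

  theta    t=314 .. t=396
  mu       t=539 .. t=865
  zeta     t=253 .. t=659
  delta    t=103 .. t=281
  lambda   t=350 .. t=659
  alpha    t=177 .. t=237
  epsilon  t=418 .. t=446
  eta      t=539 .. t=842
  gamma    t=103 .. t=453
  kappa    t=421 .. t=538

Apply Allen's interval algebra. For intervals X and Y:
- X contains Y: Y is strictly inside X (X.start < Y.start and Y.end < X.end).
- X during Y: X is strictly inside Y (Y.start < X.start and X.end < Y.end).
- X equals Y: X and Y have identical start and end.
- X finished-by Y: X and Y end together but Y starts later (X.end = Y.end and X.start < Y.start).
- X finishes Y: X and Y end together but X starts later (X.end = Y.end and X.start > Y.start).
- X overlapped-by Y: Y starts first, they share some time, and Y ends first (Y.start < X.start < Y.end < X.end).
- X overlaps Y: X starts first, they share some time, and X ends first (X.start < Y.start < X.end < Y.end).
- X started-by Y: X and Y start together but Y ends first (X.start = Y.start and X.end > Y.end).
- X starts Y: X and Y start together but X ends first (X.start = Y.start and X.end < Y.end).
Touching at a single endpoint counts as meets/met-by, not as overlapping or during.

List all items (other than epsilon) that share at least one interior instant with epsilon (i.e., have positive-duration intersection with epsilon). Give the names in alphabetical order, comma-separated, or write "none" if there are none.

gamma, kappa, lambda, zeta

Target epsilon = [t=418, t=446].
alpha [t=177, t=237] → before → no.
delta [t=103, t=281] → before → no.
eta [t=539, t=842] → after → no.
gamma [t=103, t=453] → contains → yes.
kappa [t=421, t=538] → overlapped-by → yes.
lambda [t=350, t=659] → contains → yes.
mu [t=539, t=865] → after → no.
theta [t=314, t=396] → before → no.
zeta [t=253, t=659] → contains → yes.
Result: gamma, kappa, lambda, zeta.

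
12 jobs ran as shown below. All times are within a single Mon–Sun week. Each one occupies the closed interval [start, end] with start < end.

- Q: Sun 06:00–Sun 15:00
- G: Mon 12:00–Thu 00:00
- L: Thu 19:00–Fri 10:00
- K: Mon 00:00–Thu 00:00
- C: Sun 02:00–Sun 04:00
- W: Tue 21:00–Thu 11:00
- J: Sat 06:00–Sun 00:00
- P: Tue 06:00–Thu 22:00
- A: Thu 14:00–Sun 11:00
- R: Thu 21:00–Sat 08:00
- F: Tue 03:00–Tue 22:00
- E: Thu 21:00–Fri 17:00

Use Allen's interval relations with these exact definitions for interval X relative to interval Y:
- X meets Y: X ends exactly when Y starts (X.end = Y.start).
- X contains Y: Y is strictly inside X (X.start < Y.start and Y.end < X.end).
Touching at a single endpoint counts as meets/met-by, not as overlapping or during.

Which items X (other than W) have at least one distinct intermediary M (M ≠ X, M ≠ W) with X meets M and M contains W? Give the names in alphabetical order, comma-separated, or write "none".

Target W = [Tue 21:00, Thu 11:00].
Intermediaries M with M contains W: P.
Via P — items with X meets P: none.
Union: none.

none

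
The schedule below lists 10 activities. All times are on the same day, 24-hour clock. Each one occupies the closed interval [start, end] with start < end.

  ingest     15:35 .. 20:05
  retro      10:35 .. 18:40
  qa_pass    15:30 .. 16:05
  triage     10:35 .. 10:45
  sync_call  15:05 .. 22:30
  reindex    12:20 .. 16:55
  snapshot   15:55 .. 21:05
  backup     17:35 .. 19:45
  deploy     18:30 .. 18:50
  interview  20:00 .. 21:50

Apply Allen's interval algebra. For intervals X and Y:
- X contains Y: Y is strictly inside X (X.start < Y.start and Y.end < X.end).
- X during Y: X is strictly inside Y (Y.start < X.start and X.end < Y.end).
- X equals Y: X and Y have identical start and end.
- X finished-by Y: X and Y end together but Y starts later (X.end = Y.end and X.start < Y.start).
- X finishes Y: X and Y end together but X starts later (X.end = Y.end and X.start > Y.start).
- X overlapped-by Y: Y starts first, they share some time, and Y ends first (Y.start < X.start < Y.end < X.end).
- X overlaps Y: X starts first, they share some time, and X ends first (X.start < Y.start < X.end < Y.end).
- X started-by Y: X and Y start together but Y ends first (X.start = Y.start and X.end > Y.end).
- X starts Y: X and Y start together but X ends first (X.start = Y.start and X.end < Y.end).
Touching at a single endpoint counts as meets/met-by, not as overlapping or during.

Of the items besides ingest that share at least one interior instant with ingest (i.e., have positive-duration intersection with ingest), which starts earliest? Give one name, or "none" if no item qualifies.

Target ingest = [15:35, 20:05].
backup [17:35, 19:45] → during → candidate.
deploy [18:30, 18:50] → during → candidate.
interview [20:00, 21:50] → overlapped-by → candidate.
qa_pass [15:30, 16:05] → overlaps → candidate.
reindex [12:20, 16:55] → overlaps → candidate.
retro [10:35, 18:40] → overlaps → candidate.
snapshot [15:55, 21:05] → overlapped-by → candidate.
sync_call [15:05, 22:30] → contains → candidate.
triage [10:35, 10:45] → before → excluded.
Among candidates, earliest start is 10:35 → retro.

retro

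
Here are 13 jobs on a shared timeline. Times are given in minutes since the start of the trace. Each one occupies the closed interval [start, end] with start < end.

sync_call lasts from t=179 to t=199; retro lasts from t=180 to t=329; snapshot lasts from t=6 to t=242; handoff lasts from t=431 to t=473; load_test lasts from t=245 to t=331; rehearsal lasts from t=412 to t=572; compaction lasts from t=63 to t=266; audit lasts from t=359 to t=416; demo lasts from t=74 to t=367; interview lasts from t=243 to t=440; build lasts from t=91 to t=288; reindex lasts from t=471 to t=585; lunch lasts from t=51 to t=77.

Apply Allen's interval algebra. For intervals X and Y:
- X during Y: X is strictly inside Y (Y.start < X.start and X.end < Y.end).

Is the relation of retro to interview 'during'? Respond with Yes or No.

retro = [t=180, t=329], interview = [t=243, t=440].
Actual relation of retro to interview: overlaps.
Asked whether 'during' holds → No.

No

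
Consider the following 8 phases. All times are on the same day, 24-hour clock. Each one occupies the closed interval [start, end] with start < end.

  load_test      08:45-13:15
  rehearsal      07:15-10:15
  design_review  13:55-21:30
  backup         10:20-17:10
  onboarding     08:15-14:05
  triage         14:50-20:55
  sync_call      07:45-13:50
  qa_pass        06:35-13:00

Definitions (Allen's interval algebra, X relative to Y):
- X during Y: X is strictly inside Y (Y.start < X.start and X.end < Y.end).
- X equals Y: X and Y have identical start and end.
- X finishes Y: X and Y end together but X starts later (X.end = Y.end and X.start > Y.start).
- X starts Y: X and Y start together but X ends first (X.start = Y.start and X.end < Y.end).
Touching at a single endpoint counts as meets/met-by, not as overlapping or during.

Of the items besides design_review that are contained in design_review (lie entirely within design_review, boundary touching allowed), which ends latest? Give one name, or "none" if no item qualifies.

Target design_review = [13:55, 21:30].
backup [10:20, 17:10] → overlaps → excluded.
load_test [08:45, 13:15] → before → excluded.
onboarding [08:15, 14:05] → overlaps → excluded.
qa_pass [06:35, 13:00] → before → excluded.
rehearsal [07:15, 10:15] → before → excluded.
sync_call [07:45, 13:50] → before → excluded.
triage [14:50, 20:55] → during → candidate.
Among candidates, latest end is 20:55 → triage.

triage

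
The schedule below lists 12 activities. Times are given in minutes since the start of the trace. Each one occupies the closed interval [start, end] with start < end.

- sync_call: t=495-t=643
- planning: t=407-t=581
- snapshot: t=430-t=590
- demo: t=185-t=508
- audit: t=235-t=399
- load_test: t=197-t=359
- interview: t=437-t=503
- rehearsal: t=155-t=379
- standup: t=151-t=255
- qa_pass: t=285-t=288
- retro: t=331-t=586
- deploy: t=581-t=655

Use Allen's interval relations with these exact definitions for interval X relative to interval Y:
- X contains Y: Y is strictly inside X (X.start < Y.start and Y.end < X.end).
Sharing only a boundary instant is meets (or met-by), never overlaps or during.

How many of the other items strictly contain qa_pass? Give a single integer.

Target qa_pass = [t=285, t=288].
audit [t=235, t=399] → contains → counts.
demo [t=185, t=508] → contains → counts.
deploy [t=581, t=655] → after → no.
interview [t=437, t=503] → after → no.
load_test [t=197, t=359] → contains → counts.
planning [t=407, t=581] → after → no.
rehearsal [t=155, t=379] → contains → counts.
retro [t=331, t=586] → after → no.
snapshot [t=430, t=590] → after → no.
standup [t=151, t=255] → before → no.
sync_call [t=495, t=643] → after → no.
Total: 4.

4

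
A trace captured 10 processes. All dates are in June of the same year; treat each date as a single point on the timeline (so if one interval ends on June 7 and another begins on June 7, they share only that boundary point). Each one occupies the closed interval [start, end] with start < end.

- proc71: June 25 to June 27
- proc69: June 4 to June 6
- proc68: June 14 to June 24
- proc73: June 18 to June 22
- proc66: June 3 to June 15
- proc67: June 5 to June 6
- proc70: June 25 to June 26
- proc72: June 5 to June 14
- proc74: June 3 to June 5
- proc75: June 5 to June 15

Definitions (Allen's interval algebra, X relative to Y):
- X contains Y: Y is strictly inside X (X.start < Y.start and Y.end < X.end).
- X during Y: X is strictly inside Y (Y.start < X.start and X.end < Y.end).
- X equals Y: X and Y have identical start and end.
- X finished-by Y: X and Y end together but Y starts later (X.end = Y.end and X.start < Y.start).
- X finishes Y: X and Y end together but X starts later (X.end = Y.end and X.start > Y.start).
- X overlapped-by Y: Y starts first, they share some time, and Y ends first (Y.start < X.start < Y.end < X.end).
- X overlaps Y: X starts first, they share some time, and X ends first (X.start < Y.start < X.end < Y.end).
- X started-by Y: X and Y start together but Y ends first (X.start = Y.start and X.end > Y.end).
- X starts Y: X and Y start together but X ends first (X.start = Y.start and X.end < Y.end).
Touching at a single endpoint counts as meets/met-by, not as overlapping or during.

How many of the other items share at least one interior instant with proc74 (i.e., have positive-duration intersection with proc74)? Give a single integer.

Target proc74 = [June 3, June 5].
proc66 [June 3, June 15] → started-by → counts.
proc67 [June 5, June 6] → met-by → no.
proc68 [June 14, June 24] → after → no.
proc69 [June 4, June 6] → overlapped-by → counts.
proc70 [June 25, June 26] → after → no.
proc71 [June 25, June 27] → after → no.
proc72 [June 5, June 14] → met-by → no.
proc73 [June 18, June 22] → after → no.
proc75 [June 5, June 15] → met-by → no.
Total: 2.

2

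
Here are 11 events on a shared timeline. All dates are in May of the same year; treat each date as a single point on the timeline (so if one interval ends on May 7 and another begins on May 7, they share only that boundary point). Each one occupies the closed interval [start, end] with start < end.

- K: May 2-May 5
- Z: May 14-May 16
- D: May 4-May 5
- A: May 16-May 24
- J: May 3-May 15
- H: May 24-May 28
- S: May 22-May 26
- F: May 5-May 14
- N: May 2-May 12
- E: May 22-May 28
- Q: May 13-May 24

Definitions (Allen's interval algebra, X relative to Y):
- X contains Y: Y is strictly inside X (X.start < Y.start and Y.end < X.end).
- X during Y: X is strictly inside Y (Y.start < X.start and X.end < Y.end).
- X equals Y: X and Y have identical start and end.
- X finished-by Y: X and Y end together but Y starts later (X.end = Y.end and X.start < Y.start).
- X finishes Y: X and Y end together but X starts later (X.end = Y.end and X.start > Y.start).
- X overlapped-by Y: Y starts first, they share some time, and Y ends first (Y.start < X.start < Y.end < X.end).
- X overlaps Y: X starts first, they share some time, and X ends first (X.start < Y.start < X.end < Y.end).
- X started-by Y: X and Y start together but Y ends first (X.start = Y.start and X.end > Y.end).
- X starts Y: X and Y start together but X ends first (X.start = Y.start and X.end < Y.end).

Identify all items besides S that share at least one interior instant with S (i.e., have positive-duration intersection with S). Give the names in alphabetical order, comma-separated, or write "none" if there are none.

A, E, H, Q

Target S = [May 22, May 26].
A [May 16, May 24] → overlaps → yes.
D [May 4, May 5] → before → no.
E [May 22, May 28] → started-by → yes.
F [May 5, May 14] → before → no.
H [May 24, May 28] → overlapped-by → yes.
J [May 3, May 15] → before → no.
K [May 2, May 5] → before → no.
N [May 2, May 12] → before → no.
Q [May 13, May 24] → overlaps → yes.
Z [May 14, May 16] → before → no.
Result: A, E, H, Q.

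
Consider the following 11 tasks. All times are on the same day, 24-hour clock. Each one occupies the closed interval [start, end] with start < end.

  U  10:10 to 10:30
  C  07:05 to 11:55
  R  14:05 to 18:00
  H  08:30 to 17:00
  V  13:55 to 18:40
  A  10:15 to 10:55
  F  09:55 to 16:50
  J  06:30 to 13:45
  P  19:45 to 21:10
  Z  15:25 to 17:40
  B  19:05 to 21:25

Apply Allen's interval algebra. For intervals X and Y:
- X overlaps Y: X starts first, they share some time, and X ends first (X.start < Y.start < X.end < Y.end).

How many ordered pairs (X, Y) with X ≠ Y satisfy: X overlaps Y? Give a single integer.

Checking all 110 ordered pairs for relation 'overlaps'; matching pairs in alphabetical order:
(C, F): C overlaps F ✓
(C, H): C overlaps H ✓
(F, R): F overlaps R ✓
(F, V): F overlaps V ✓
(F, Z): F overlaps Z ✓
(H, R): H overlaps R ✓
(H, V): H overlaps V ✓
(H, Z): H overlaps Z ✓
(J, F): J overlaps F ✓
(J, H): J overlaps H ✓
(U, A): U overlaps A ✓
Count: 11.

11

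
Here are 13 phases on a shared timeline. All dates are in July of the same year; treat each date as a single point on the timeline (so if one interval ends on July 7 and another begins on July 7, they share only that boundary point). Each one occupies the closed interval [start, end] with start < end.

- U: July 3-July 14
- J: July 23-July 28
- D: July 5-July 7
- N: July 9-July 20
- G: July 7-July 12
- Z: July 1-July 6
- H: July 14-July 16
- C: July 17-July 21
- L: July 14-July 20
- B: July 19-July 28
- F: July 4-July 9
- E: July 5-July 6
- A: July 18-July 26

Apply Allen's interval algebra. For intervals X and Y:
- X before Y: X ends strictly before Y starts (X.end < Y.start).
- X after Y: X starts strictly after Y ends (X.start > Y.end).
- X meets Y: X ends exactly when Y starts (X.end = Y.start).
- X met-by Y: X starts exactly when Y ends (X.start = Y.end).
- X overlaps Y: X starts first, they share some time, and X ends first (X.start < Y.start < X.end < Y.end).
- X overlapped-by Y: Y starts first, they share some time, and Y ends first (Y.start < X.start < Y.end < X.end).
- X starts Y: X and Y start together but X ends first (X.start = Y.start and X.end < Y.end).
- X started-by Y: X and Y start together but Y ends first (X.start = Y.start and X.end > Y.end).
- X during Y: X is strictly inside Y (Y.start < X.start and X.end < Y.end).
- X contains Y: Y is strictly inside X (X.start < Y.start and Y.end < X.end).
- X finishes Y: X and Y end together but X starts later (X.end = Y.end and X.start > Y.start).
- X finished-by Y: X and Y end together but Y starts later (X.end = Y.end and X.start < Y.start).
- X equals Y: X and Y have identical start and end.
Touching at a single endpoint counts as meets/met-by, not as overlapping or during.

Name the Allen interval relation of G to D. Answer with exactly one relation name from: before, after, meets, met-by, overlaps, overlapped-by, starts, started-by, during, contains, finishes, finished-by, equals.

G = [July 7, July 12]; D = [July 5, July 7].
Compare endpoints: G.start > D.start, G.start = D.end, G.end > D.start, G.end > D.end.
That pattern is 'met-by'.

met-by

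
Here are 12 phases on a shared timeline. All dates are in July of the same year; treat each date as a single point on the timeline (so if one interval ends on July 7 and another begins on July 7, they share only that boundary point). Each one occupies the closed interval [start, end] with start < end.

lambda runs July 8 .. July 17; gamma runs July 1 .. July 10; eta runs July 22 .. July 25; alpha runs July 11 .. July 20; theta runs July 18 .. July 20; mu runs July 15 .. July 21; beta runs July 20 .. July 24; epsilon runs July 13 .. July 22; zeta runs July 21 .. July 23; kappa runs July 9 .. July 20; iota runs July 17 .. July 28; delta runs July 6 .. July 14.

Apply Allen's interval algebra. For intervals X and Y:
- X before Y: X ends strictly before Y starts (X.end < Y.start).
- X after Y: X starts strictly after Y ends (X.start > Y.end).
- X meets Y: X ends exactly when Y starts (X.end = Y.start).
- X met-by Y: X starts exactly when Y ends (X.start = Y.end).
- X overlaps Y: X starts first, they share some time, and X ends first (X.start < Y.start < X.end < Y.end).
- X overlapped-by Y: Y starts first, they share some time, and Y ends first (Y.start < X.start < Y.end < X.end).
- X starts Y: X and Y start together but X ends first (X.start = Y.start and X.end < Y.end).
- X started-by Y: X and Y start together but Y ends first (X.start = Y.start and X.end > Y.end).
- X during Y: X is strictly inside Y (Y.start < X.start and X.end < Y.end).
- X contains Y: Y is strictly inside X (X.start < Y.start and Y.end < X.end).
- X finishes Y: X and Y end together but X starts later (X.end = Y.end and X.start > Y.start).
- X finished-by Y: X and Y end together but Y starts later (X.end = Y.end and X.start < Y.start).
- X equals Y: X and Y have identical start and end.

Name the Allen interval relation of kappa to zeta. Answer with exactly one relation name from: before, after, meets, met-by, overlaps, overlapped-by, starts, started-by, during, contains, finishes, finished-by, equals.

kappa = [July 9, July 20]; zeta = [July 21, July 23].
Compare endpoints: kappa.start < zeta.start, kappa.start < zeta.end, kappa.end < zeta.start, kappa.end < zeta.end.
That pattern is 'before'.

before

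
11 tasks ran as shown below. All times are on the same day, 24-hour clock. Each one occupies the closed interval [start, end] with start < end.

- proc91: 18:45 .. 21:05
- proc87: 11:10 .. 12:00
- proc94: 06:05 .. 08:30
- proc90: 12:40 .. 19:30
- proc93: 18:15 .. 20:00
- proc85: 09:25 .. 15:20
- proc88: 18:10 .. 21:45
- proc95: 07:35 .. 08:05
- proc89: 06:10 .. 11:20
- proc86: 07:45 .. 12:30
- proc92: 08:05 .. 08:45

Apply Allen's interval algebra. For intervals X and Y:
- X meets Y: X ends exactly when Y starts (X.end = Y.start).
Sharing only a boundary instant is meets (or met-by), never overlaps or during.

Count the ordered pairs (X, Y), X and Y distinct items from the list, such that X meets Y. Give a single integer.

1

Checking all 110 ordered pairs for relation 'meets'; matching pairs in alphabetical order:
(proc95, proc92): proc95 meets proc92 ✓
Count: 1.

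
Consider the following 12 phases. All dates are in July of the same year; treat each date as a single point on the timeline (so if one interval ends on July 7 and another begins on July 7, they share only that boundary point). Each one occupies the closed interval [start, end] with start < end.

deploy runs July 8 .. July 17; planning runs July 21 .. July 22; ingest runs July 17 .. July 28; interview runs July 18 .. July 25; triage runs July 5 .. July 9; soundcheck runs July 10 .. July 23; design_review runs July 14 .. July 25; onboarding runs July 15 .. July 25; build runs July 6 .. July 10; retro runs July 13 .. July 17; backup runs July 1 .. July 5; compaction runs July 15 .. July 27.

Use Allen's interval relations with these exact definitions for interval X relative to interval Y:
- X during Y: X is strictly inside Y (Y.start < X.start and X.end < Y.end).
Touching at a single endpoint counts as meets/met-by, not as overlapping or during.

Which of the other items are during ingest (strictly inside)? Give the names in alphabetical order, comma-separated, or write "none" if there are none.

Target ingest = [July 17, July 28].
backup [July 1, July 5] → before → no.
build [July 6, July 10] → before → no.
compaction [July 15, July 27] → overlaps → no.
deploy [July 8, July 17] → meets → no.
design_review [July 14, July 25] → overlaps → no.
interview [July 18, July 25] → during → yes.
onboarding [July 15, July 25] → overlaps → no.
planning [July 21, July 22] → during → yes.
retro [July 13, July 17] → meets → no.
soundcheck [July 10, July 23] → overlaps → no.
triage [July 5, July 9] → before → no.
Result: interview, planning.

interview, planning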